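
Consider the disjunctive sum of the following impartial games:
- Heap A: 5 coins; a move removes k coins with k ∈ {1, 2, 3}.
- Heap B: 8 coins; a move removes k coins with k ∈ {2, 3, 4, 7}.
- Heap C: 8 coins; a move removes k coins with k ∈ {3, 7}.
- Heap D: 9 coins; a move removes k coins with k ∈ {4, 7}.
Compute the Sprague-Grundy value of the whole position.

0

Grundy values for heap A (subtraction set {1, 2, 3}):
k:     0  1  2  3  4  5
g(k):  0  1  2  3  0  1
So g(5) = 1.
For heap B, compute g(0), g(1), … with moves {2, 3, 4, 7}:
k:     0  1  2  3  4  5  6  7  8
g(k):  0  0  1  1  2  2  0  3  1
So g(8) = 1.
Build the Grundy sequence for heap C with g(k) = mex{g(k−s) : s ∈ {3, 7}, s ≤ k}:
g(0) = mex{} = 0
g(1) = mex{} = 0
g(2) = mex{} = 0
g(3) = mex{0} = 1
g(4) = mex{0} = 1
g(5) = mex{0} = 1
g(6) = mex{1} = 0
g(7) = mex{0,1} = 2
g(8) = mex{0,1} = 2
So g(8) = 2.
For heap D, compute g(0), g(1), … with moves {4, 7}:
k:     0  1  2  3  4  5  6  7  8  9
g(k):  0  0  0  0  1  1  1  1  2  2
So g(9) = 2.
By the Sprague-Grundy theorem, the Grundy value of a sum of independent games is the XOR of the component values.
Combined value = 1 ⊕ 1 ⊕ 2 ⊕ 2 = 0.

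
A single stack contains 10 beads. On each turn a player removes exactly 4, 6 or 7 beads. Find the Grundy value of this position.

2

Grundy values for subtraction set {4, 6, 7}:
k:     0  1  2  3  4  5  6  7  8  9 10
g(k):  0  0  0  0  1  1  1  1  2  2  2
So g(10) = 2.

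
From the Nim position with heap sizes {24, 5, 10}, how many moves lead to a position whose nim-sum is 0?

1

In binary:
  11000  (24)
  00101  (5)
  01010  (10)
  -----
  10111  (23)
The overall nim-sum is X = 23. A heap of size p has a winning move iff p XOR X < p (reduce it to p XOR X).
  24: 24 XOR 23 = 15 < 24 — winning move (to 15).
  5: 5 XOR 23 = 18 ≥ 5 — no move.
  10: 10 XOR 23 = 29 ≥ 10 — no move.
That gives 1 winning move.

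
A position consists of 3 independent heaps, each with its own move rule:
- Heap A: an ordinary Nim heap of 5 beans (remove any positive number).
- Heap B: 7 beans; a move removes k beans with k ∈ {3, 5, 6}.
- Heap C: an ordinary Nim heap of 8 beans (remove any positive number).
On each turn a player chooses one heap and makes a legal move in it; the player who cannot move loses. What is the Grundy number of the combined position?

Heap A is a plain Nim heap of size 5, so its Grundy value is 5.
For heap B, compute g(0), g(1), … with moves {3, 5, 6}:
g(0) = mex{} = 0
g(1) = mex{} = 0
g(2) = mex{} = 0
g(3) = mex{0} = 1
g(4) = mex{0} = 1
g(5) = mex{0} = 1
g(6) = mex{0,1} = 2
g(7) = mex{0,1} = 2
So g(7) = 2.
Heap C is a plain Nim heap of size 8, so its Grundy value is 8.
By the Sprague-Grundy theorem, the Grundy value of a sum of independent games is the XOR of the component values.
Combined value = 5 XOR 2 XOR 8 = 15.

15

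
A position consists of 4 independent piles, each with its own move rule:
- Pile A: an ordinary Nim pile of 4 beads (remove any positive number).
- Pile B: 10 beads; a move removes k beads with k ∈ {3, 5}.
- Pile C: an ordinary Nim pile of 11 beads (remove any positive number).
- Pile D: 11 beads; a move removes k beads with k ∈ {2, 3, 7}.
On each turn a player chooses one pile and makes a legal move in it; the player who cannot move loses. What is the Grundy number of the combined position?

Pile A is a plain Nim pile of size 4, so its Grundy value is 4.
For pile B, compute g(0), g(1), … with moves {3, 5}:
g(0) = mex{} = 0
g(1) = mex{} = 0
g(2) = mex{} = 0
g(3) = mex{0} = 1
g(4) = mex{0} = 1
g(5) = mex{0} = 1
g(6) = mex{0,1} = 2
g(7) = mex{0,1} = 2
g(8) = mex{1} = 0
g(9) = mex{1,2} = 0
g(10) = mex{1,2} = 0
So g(10) = 0.
Pile C is a plain Nim pile of size 11, so its Grundy value is 11.
Build the Grundy sequence for pile D with g(k) = mex{g(k−s) : s ∈ {2, 3, 7}, s ≤ k}:
k:     0  1  2  3  4  5  6  7  8  9 10 11
g(k):  0  0  1  1  2  0  0  1  1  2  0  0
So g(11) = 0.
The value of a disjunctive sum is the nim-sum of the parts.
Combined value = 4 XOR 0 XOR 11 XOR 0 = 15.

15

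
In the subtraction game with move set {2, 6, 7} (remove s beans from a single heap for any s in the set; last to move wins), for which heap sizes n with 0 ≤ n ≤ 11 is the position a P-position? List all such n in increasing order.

Build the Grundy sequence with g(k) = mex{g(k−s) : s ∈ {2, 6, 7}, s ≤ k}:
k:     0  1  2  3  4  5  6  7  8  9 10 11
g(k):  0  0  1  1  0  0  1  1  2  0  3  1
The P-positions (g = 0) in 0..11 are 0, 1, 4, 5, 9.

0, 1, 4, 5, 9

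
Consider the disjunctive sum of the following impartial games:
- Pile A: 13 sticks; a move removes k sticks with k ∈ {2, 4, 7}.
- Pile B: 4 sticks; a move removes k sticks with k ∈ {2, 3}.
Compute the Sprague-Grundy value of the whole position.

0

Grundy values for pile A (subtraction set {2, 4, 7}):
k:     0  1  2  3  4  5  6  7  8  9 10 11 12 13
g(k):  0  0  1  1  2  2  0  3  1  0  2  1  0  2
So g(13) = 2.
Grundy values for pile B (subtraction set {2, 3}):
g(0) = mex{} = 0
g(1) = mex{} = 0
g(2) = mex{0} = 1
g(3) = mex{0} = 1
g(4) = mex{0,1} = 2
So g(4) = 2.
The value of a disjunctive sum is the nim-sum of the parts.
Combined value = 2 XOR 2 = 0.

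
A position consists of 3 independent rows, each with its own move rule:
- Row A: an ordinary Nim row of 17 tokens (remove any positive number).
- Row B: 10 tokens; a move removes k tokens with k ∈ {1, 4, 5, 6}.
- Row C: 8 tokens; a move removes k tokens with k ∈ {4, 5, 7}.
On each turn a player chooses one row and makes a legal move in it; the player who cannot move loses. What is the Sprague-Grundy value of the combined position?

Row A is a plain Nim row of size 17, so its Grundy value is 17.
Grundy values for row B (subtraction set {1, 4, 5, 6}):
k:     0  1  2  3  4  5  6  7  8  9 10
g(k):  0  1  0  1  2  3  2  3  4  0  1
So g(10) = 1.
For row C, compute g(0), g(1), … with moves {4, 5, 7}:
g(0) = mex{} = 0
g(1) = mex{} = 0
g(2) = mex{} = 0
g(3) = mex{} = 0
g(4) = mex{0} = 1
g(5) = mex{0} = 1
g(6) = mex{0} = 1
g(7) = mex{0} = 1
g(8) = mex{0,1} = 2
So g(8) = 2.
By the Sprague-Grundy theorem, the Grundy value of a sum of independent games is the XOR of the component values.
Combined value = 17 ⊕ 1 ⊕ 2 = 18.

18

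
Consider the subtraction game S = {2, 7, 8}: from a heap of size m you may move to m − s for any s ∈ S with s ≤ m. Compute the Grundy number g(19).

0

Compute g(0), g(1), … for moves {2, 7, 8}:
k:     0  1  2  3  4  5  6  7  8  9 10 11 12 13 14 15 16 17 18 19
g(k):  0  0  1  1  0  0  1  1  2  2  0  3  1  2  0  0  1  1  2  0
So g(19) = 0.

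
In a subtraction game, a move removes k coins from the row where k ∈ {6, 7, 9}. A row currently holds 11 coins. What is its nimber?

1

Build the Grundy sequence with g(k) = mex{g(k−s) : s ∈ {6, 7, 9}, s ≤ k}:
k:     0  1  2  3  4  5  6  7  8  9 10 11
g(k):  0  0  0  0  0  0  1  1  1  1  1  1
So g(11) = 1.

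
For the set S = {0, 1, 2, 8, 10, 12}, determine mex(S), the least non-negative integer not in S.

3

The values 0, 1, 2 are all present; 3 is the first non-negative integer missing from the set.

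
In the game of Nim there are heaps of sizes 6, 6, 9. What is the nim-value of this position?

9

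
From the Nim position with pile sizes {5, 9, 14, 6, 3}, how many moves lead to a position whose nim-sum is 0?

3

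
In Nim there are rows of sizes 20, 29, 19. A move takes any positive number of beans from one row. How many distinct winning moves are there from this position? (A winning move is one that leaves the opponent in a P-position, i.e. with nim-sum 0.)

Nim-sum: 20 XOR 29 XOR 19 = 26.
The overall nim-sum is X = 26. A row of size p has a winning move iff p XOR X < p (reduce it to p XOR X).
  20: 20 XOR 26 = 14 < 20 — winning move (to 14).
  29: 29 XOR 26 = 7 < 29 — winning move (to 7).
  19: 19 XOR 26 = 9 < 19 — winning move (to 9).
That gives 3 winning moves.

3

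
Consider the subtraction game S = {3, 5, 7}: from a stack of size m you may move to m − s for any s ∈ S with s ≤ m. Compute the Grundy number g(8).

Build the Grundy sequence with g(k) = mex{g(k−s) : s ∈ {3, 5, 7}, s ≤ k}:
k:     0  1  2  3  4  5  6  7  8
g(k):  0  0  0  1  1  1  2  2  2
So g(8) = 2.

2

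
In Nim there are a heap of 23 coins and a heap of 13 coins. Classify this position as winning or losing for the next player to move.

Compute the nim-sum pairwise:
23 ⊕ 13 = 26
The nim-sum is 26 ≠ 0, so this is an N-position: the player to move can win.

Winning position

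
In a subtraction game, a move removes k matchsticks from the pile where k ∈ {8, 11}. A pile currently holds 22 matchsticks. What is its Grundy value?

0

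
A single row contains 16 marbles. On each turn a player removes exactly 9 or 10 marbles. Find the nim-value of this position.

Build the Grundy sequence with g(k) = mex{g(k−s) : s ∈ {9, 10}, s ≤ k}:
k:     0  1  2  3  4  5  6  7  8  9 10 11 12 13 14 15 16
g(k):  0  0  0  0  0  0  0  0  0  1  1  1  1  1  1  1  1
So g(16) = 1.

1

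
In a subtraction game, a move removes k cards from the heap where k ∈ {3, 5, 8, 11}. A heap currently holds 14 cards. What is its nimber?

Build the Grundy sequence with g(k) = mex{g(k−s) : s ∈ {3, 5, 8, 11}, s ≤ k}:
k:     0  1  2  3  4  5  6  7  8  9 10 11 12 13 14
g(k):  0  0  0  1  1  1  2  2  2  3  3  3  4  4  0
So g(14) = 0.

0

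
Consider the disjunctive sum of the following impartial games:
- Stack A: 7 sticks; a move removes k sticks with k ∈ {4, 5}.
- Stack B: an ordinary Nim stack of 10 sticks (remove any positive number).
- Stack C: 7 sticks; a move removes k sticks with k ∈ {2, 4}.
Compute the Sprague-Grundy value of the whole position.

11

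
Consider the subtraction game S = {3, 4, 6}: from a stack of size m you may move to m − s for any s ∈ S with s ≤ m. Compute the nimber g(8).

2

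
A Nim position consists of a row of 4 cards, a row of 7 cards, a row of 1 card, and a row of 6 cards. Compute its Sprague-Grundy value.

Write each in binary and XOR column by column:
  100  (4)
  111  (7)
  001  (1)
  110  (6)
  ---
  100  (4)

4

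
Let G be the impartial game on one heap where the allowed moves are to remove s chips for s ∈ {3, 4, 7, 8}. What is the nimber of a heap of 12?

0

Compute g(0), g(1), … for moves {3, 4, 7, 8}:
k:     0  1  2  3  4  5  6  7  8  9 10 11 12
g(k):  0  0  0  1  1  1  2  2  2  3  3  0  0
So g(12) = 0.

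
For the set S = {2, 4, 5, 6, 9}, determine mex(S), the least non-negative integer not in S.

0

0 is not in the set, so the mex is 0.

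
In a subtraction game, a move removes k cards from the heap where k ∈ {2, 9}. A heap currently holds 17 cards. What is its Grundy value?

1

Compute g(0), g(1), … for moves {2, 9}:
k:     0  1  2  3  4  5  6  7  8  9 10 11 12 13 14 15 16 17
g(k):  0  0  1  1  0  0  1  1  0  2  1  0  0  1  1  0  0  1
So g(17) = 1.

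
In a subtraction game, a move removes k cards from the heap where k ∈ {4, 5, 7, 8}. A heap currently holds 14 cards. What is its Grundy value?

0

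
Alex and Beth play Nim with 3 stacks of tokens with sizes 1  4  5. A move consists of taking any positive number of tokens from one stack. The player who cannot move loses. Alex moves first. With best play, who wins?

Beth wins

In binary:
  001  (1)
  100  (4)
  101  (5)
  ---
  000  (0)
The nim-sum is 0, so this is a P-position: the player to move is in a losing position under optimal play; Alex is about to move from it and so loses — Beth wins.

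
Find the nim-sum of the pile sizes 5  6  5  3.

Bitwise XOR of the heap sizes:
  101  (5)
  110  (6)
  101  (5)
  011  (3)
  ---
  101  (5)

5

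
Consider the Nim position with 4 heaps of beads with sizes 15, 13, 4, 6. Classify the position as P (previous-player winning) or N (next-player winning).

Compute the nim-sum pairwise:
15 ⊕ 13 = 2
2 ⊕ 4 = 6
6 ⊕ 6 = 0
The nim-sum is 0, so this is a P-position: the player to move is in a losing position under optimal play.

P-position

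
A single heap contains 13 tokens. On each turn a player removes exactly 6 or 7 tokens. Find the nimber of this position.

0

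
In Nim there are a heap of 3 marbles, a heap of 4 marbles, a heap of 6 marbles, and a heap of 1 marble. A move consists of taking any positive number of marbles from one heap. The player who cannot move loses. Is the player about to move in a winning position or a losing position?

Nim-sum: 3 XOR 4 XOR 6 XOR 1 = 0.
The nim-sum is 0, so this is a P-position: the player to move is in a losing position under optimal play.

Losing position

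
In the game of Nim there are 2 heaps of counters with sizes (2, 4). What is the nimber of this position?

6

Bitwise XOR of the heap sizes:
  010  (2)
  100  (4)
  ---
  110  (6)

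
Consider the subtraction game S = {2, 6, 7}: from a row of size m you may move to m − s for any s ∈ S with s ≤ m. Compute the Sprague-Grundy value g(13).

0

Compute g(0), g(1), … for moves {2, 6, 7}:
k:     0  1  2  3  4  5  6  7  8  9 10 11 12 13
g(k):  0  0  1  1  0  0  1  1  2  0  3  1  2  0
So g(13) = 0.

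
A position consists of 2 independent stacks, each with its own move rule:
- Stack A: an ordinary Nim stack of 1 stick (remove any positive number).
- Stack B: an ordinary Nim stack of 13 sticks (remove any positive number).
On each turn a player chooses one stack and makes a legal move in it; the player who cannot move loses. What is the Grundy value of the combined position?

Stack A is a plain Nim stack of size 1, so its Grundy value is 1.
Stack B is a plain Nim stack of size 13, so its Grundy value is 13.
By the Sprague-Grundy theorem, the Grundy value of a sum of independent games is the XOR of the component values.
Combined value = 1 XOR 13 = 12.

12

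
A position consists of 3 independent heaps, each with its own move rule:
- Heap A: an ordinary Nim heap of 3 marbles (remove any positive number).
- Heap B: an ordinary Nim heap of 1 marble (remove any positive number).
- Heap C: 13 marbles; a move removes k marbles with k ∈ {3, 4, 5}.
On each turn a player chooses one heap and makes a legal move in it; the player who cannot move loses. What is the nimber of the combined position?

3

Heap A is a plain Nim heap of size 3, so its Grundy value is 3.
Heap B is a plain Nim heap of size 1, so its Grundy value is 1.
Grundy values for heap C (subtraction set {3, 4, 5}):
g(0) = mex{} = 0
g(1) = mex{} = 0
g(2) = mex{} = 0
g(3) = mex{0} = 1
g(4) = mex{0} = 1
g(5) = mex{0} = 1
g(6) = mex{0,1} = 2
g(7) = mex{0,1} = 2
g(8) = mex{1} = 0
g(9) = mex{1,2} = 0
g(10) = mex{1,2} = 0
g(11) = mex{0,2} = 1
g(12) = mex{0,2} = 1
g(13) = mex{0} = 1
So g(13) = 1.
The value of a disjunctive sum is the nim-sum of the parts.
Combined value = 3 ⊕ 1 ⊕ 1 = 3.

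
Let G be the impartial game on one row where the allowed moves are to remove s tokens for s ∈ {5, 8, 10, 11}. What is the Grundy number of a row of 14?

Build the Grundy sequence with g(k) = mex{g(k−s) : s ∈ {5, 8, 10, 11}, s ≤ k}:
g(0) = mex{} = 0
g(1) = mex{} = 0
g(2) = mex{} = 0
g(3) = mex{} = 0
g(4) = mex{} = 0
g(5) = mex{0} = 1
g(6) = mex{0} = 1
g(7) = mex{0} = 1
g(8) = mex{0} = 1
g(9) = mex{0} = 1
g(10) = mex{0,1} = 2
g(11) = mex{0,1} = 2
g(12) = mex{0,1} = 2
g(13) = mex{0,1} = 2
g(14) = mex{0,1} = 2
So g(14) = 2.

2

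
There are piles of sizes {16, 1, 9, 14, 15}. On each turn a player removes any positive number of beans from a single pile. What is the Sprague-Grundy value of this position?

Write each in binary and XOR column by column:
  10000  (16)
  00001  (1)
  01001  (9)
  01110  (14)
  01111  (15)
  -----
  11001  (25)

25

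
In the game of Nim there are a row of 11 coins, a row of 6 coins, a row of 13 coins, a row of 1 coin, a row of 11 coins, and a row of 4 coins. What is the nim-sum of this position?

14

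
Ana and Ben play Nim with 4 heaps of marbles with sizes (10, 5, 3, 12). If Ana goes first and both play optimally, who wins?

Nim-sum: 10 ^ 5 ^ 3 ^ 12 = 0.
The nim-sum is 0, so this is a P-position: the player to move is in a losing position under optimal play; Ana is about to move from it and so loses — Ben wins.

Ben wins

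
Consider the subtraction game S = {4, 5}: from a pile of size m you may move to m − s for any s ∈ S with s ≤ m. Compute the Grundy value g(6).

1

Compute g(0), g(1), … for moves {4, 5}:
g(0) = mex{} = 0
g(1) = mex{} = 0
g(2) = mex{} = 0
g(3) = mex{} = 0
g(4) = mex{0} = 1
g(5) = mex{0} = 1
g(6) = mex{0} = 1
So g(6) = 1.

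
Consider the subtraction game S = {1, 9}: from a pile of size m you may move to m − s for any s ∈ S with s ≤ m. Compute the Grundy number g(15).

1

Grundy values for subtraction set {1, 9}:
k:     0  1  2  3  4  5  6  7  8  9 10 11 12 13 14 15
g(k):  0  1  0  1  0  1  0  1  0  1  0  1  0  1  0  1
So g(15) = 1.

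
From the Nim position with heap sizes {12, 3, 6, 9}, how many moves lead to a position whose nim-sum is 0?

0

Compute the nim-sum pairwise:
12 XOR 3 = 15
15 XOR 6 = 9
9 XOR 9 = 0
The nim-sum is already 0, so every move leaves a nonzero nim-sum — there are no winning moves.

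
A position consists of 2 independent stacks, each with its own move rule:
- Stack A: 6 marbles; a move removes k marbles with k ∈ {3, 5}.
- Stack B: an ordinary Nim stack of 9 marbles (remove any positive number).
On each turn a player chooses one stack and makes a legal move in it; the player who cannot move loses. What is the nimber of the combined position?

11

Grundy values for stack A (subtraction set {3, 5}):
g(0) = mex{} = 0
g(1) = mex{} = 0
g(2) = mex{} = 0
g(3) = mex{0} = 1
g(4) = mex{0} = 1
g(5) = mex{0} = 1
g(6) = mex{0,1} = 2
So g(6) = 2.
Stack B is a plain Nim stack of size 9, so its Grundy value is 9.
By the Sprague-Grundy theorem, the Grundy value of a sum of independent games is the XOR of the component values.
Combined value = 2 ⊕ 9 = 11.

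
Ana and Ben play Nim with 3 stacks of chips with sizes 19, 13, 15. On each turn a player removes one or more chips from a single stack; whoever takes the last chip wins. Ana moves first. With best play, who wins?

Ana wins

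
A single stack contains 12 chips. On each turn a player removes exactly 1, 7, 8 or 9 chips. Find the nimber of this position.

2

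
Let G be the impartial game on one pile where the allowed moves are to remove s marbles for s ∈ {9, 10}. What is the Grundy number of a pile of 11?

Build the Grundy sequence with g(k) = mex{g(k−s) : s ∈ {9, 10}, s ≤ k}:
g(0) = mex{} = 0
g(1) = mex{} = 0
g(2) = mex{} = 0
g(3) = mex{} = 0
g(4) = mex{} = 0
g(5) = mex{} = 0
g(6) = mex{} = 0
g(7) = mex{} = 0
g(8) = mex{} = 0
g(9) = mex{0} = 1
g(10) = mex{0} = 1
g(11) = mex{0} = 1
So g(11) = 1.

1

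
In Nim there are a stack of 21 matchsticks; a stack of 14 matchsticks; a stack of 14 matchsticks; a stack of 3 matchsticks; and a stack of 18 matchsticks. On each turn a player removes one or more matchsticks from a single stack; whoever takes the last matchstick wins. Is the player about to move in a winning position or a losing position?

Winning position

Compute the nim-sum pairwise:
21 XOR 14 = 27
27 XOR 14 = 21
21 XOR 3 = 22
22 XOR 18 = 4
The nim-sum is 4 ≠ 0, so this is an N-position: the player to move can win.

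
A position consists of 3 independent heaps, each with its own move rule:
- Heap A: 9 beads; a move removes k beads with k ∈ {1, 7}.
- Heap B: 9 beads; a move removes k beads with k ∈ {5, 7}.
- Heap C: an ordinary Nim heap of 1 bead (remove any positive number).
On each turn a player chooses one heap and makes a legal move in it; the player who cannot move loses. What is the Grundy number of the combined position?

Grundy values for heap A (subtraction set {1, 7}):
k:     0  1  2  3  4  5  6  7  8  9
g(k):  0  1  0  1  0  1  0  1  0  1
So g(9) = 1.
Grundy values for heap B (subtraction set {5, 7}):
k:     0  1  2  3  4  5  6  7  8  9
g(k):  0  0  0  0  0  1  1  1  1  1
So g(9) = 1.
Heap C is a plain Nim heap of size 1, so its Grundy value is 1.
By the Sprague-Grundy theorem, the Grundy value of a sum of independent games is the XOR of the component values.
Combined value = 1 XOR 1 XOR 1 = 1.

1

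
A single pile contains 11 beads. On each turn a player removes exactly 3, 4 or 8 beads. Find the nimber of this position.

3

Compute g(0), g(1), … for moves {3, 4, 8}:
k:     0  1  2  3  4  5  6  7  8  9 10 11
g(k):  0  0  0  1  1  1  2  0  2  3  1  3
So g(11) = 3.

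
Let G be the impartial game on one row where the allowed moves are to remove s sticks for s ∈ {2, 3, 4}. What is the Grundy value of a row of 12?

0

Grundy values for subtraction set {2, 3, 4}:
k:     0  1  2  3  4  5  6  7  8  9 10 11 12
g(k):  0  0  1  1  2  2  0  0  1  1  2  2  0
So g(12) = 0.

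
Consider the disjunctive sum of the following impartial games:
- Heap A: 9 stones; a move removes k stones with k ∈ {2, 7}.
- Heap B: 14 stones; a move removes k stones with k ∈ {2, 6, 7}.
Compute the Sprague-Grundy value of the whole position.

0

Grundy values for heap A (subtraction set {2, 7}):
g(0) = mex{} = 0
g(1) = mex{} = 0
g(2) = mex{0} = 1
g(3) = mex{0} = 1
g(4) = mex{1} = 0
g(5) = mex{1} = 0
g(6) = mex{0} = 1
g(7) = mex{0} = 1
g(8) = mex{0,1} = 2
g(9) = mex{1} = 0
So g(9) = 0.
Grundy values for heap B (subtraction set {2, 6, 7}):
g(0) = mex{} = 0
g(1) = mex{} = 0
g(2) = mex{0} = 1
g(3) = mex{0} = 1
g(4) = mex{1} = 0
g(5) = mex{1} = 0
g(6) = mex{0} = 1
g(7) = mex{0} = 1
g(8) = mex{0,1} = 2
g(9) = mex{1} = 0
g(10) = mex{0,1,2} = 3
g(11) = mex{0} = 1
g(12) = mex{0,1,3} = 2
g(13) = mex{1} = 0
g(14) = mex{1,2} = 0
So g(14) = 0.
By the Sprague-Grundy theorem, the Grundy value of a sum of independent games is the XOR of the component values.
Combined value = 0 XOR 0 = 0.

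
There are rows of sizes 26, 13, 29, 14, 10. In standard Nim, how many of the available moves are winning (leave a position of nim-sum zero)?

5

Compute the nim-sum pairwise:
26 XOR 13 = 23
23 XOR 29 = 10
10 XOR 14 = 4
4 XOR 10 = 14
The overall nim-sum is X = 14. A row of size p has a winning move iff p XOR X < p (reduce it to p XOR X).
  26: 26 XOR 14 = 20 < 26 — winning move (to 20).
  13: 13 XOR 14 = 3 < 13 — winning move (to 3).
  29: 29 XOR 14 = 19 < 29 — winning move (to 19).
  14: 14 XOR 14 = 0 < 14 — winning move (to 0).
  10: 10 XOR 14 = 4 < 10 — winning move (to 4).
That gives 5 winning moves.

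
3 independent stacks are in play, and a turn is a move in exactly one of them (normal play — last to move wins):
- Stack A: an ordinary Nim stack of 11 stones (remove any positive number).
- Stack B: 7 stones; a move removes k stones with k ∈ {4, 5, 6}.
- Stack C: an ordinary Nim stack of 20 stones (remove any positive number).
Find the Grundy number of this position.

30

Stack A is a plain Nim stack of size 11, so its Grundy value is 11.
Grundy values for stack B (subtraction set {4, 5, 6}):
k:     0  1  2  3  4  5  6  7
g(k):  0  0  0  0  1  1  1  1
So g(7) = 1.
Stack C is a plain Nim stack of size 20, so its Grundy value is 20.
By the Sprague-Grundy theorem, the Grundy value of a sum of independent games is the XOR of the component values.
Combined value = 11 ⊕ 1 ⊕ 20 = 30.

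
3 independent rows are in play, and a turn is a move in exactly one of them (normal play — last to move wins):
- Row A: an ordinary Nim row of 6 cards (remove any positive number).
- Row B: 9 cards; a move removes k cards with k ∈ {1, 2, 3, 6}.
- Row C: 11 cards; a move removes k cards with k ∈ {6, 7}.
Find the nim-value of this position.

6

Row A is a plain Nim row of size 6, so its Grundy value is 6.
Build the Grundy sequence for row B with g(k) = mex{g(k−s) : s ∈ {1, 2, 3, 6}, s ≤ k}:
g(0) = mex{} = 0
g(1) = mex{0} = 1
g(2) = mex{0,1} = 2
g(3) = mex{0,1,2} = 3
g(4) = mex{1,2,3} = 0
g(5) = mex{0,2,3} = 1
g(6) = mex{0,1,3} = 2
g(7) = mex{0,1,2} = 3
g(8) = mex{1,2,3} = 0
g(9) = mex{0,2,3} = 1
So g(9) = 1.
For row C, compute g(0), g(1), … with moves {6, 7}:
k:     0  1  2  3  4  5  6  7  8  9 10 11
g(k):  0  0  0  0  0  0  1  1  1  1  1  1
So g(11) = 1.
By the Sprague-Grundy theorem, the Grundy value of a sum of independent games is the XOR of the component values.
Combined value = 6 ⊕ 1 ⊕ 1 = 6.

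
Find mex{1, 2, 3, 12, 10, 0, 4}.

The values 0, 1, 2, 3, 4 are all present; 5 is the first non-negative integer missing from the set.

5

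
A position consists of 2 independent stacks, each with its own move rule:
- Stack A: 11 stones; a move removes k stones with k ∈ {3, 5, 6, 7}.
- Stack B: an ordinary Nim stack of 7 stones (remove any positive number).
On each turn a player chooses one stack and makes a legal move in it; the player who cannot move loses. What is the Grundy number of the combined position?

For stack A, compute g(0), g(1), … with moves {3, 5, 6, 7}:
k:     0  1  2  3  4  5  6  7  8  9 10 11
g(k):  0  0  0  1  1  1  2  2  2  3  0  0
So g(11) = 0.
Stack B is a plain Nim stack of size 7, so its Grundy value is 7.
By the Sprague-Grundy theorem, the Grundy value of a sum of independent games is the XOR of the component values.
Combined value = 0 XOR 7 = 7.

7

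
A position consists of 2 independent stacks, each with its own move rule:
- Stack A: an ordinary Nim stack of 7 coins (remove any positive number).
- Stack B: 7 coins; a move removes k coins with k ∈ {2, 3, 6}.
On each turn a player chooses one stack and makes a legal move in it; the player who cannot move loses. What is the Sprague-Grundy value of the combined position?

Stack A is a plain Nim stack of size 7, so its Grundy value is 7.
Grundy values for stack B (subtraction set {2, 3, 6}):
k:     0  1  2  3  4  5  6  7
g(k):  0  0  1  1  2  0  3  1
So g(7) = 1.
The value of a disjunctive sum is the nim-sum of the parts.
Combined value = 7 XOR 1 = 6.

6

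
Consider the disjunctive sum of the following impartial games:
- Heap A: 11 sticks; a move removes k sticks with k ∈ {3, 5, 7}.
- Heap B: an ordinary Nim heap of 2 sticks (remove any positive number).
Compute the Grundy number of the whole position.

2

Grundy values for heap A (subtraction set {3, 5, 7}):
g(0) = mex{} = 0
g(1) = mex{} = 0
g(2) = mex{} = 0
g(3) = mex{0} = 1
g(4) = mex{0} = 1
g(5) = mex{0} = 1
g(6) = mex{0,1} = 2
g(7) = mex{0,1} = 2
g(8) = mex{0,1} = 2
g(9) = mex{0,1,2} = 3
g(10) = mex{1,2} = 0
g(11) = mex{1,2} = 0
So g(11) = 0.
Heap B is a plain Nim heap of size 2, so its Grundy value is 2.
The value of a disjunctive sum is the nim-sum of the parts.
Combined value = 0 XOR 2 = 2.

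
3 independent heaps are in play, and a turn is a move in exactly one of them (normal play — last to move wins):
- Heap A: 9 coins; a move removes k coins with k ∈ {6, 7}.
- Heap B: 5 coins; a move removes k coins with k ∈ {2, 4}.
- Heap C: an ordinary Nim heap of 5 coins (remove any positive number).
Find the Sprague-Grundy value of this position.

6

Grundy values for heap A (subtraction set {6, 7}):
k:     0  1  2  3  4  5  6  7  8  9
g(k):  0  0  0  0  0  0  1  1  1  1
So g(9) = 1.
For heap B, compute g(0), g(1), … with moves {2, 4}:
k:     0  1  2  3  4  5
g(k):  0  0  1  1  2  2
So g(5) = 2.
Heap C is a plain Nim heap of size 5, so its Grundy value is 5.
The value of a disjunctive sum is the nim-sum of the parts.
Combined value = 1 XOR 2 XOR 5 = 6.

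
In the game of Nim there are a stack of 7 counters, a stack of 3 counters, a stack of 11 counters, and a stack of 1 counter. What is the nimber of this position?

Write each in binary and XOR column by column:
  0111  (7)
  0011  (3)
  1011  (11)
  0001  (1)
  ----
  1110  (14)

14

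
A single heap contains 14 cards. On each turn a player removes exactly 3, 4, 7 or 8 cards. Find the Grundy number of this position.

Compute g(0), g(1), … for moves {3, 4, 7, 8}:
k:     0  1  2  3  4  5  6  7  8  9 10 11 12 13 14
g(k):  0  0  0  1  1  1  2  2  2  3  3  0  0  0  1
So g(14) = 1.

1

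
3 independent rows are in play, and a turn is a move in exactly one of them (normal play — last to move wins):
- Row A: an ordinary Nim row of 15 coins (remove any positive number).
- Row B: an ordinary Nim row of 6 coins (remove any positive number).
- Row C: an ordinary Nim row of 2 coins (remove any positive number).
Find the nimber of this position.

Row A is a plain Nim row of size 15, so its Grundy value is 15.
Row B is a plain Nim row of size 6, so its Grundy value is 6.
Row C is a plain Nim row of size 2, so its Grundy value is 2.
The value of a disjunctive sum is the nim-sum of the parts.
Combined value = 15 XOR 6 XOR 2 = 11.

11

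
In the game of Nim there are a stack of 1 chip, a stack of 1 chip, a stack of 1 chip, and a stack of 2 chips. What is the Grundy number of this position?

3

Bitwise XOR of the heap sizes:
  01  (1)
  01  (1)
  01  (1)
  10  (2)
  --
  11  (3)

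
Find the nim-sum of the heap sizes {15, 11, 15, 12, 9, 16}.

30

Nim-sum: 15 XOR 11 XOR 15 XOR 12 XOR 9 XOR 16 = 30.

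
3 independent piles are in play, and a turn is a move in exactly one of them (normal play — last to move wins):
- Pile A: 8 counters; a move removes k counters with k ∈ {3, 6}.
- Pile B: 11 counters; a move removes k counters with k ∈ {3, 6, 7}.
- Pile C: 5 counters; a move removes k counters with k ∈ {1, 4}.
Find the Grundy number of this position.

For pile A, compute g(0), g(1), … with moves {3, 6}:
g(0) = mex{} = 0
g(1) = mex{} = 0
g(2) = mex{} = 0
g(3) = mex{0} = 1
g(4) = mex{0} = 1
g(5) = mex{0} = 1
g(6) = mex{0,1} = 2
g(7) = mex{0,1} = 2
g(8) = mex{0,1} = 2
So g(8) = 2.
Build the Grundy sequence for pile B with g(k) = mex{g(k−s) : s ∈ {3, 6, 7}, s ≤ k}:
k:     0  1  2  3  4  5  6  7  8  9 10 11
g(k):  0  0  0  1  1  1  2  2  2  3  0  0
So g(11) = 0.
Build the Grundy sequence for pile C with g(k) = mex{g(k−s) : s ∈ {1, 4}, s ≤ k}:
g(0) = mex{} = 0
g(1) = mex{0} = 1
g(2) = mex{1} = 0
g(3) = mex{0} = 1
g(4) = mex{0,1} = 2
g(5) = mex{1,2} = 0
So g(5) = 0.
The value of a disjunctive sum is the nim-sum of the parts.
Combined value = 2 ⊕ 0 ⊕ 0 = 2.

2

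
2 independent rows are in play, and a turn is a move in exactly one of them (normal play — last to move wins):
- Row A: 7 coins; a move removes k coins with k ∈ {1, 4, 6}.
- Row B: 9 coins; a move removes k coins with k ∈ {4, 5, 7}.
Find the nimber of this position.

Grundy values for row A (subtraction set {1, 4, 6}):
k:     0  1  2  3  4  5  6  7
g(k):  0  1  0  1  2  0  1  0
So g(7) = 0.
For row B, compute g(0), g(1), … with moves {4, 5, 7}:
k:     0  1  2  3  4  5  6  7  8  9
g(k):  0  0  0  0  1  1  1  1  2  2
So g(9) = 2.
The value of a disjunctive sum is the nim-sum of the parts.
Combined value = 0 ⊕ 2 = 2.

2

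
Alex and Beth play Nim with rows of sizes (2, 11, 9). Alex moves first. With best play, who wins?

Nim-sum: 2 ⊕ 11 ⊕ 9 = 0.
The nim-sum is 0, so this is a P-position: the player to move is in a losing position under optimal play; Alex is about to move from it and so loses — Beth wins.

Beth wins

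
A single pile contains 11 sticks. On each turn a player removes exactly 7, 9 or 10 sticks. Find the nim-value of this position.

Compute g(0), g(1), … for moves {7, 9, 10}:
g(0) = mex{} = 0
g(1) = mex{} = 0
g(2) = mex{} = 0
g(3) = mex{} = 0
g(4) = mex{} = 0
g(5) = mex{} = 0
g(6) = mex{} = 0
g(7) = mex{0} = 1
g(8) = mex{0} = 1
g(9) = mex{0} = 1
g(10) = mex{0} = 1
g(11) = mex{0} = 1
So g(11) = 1.

1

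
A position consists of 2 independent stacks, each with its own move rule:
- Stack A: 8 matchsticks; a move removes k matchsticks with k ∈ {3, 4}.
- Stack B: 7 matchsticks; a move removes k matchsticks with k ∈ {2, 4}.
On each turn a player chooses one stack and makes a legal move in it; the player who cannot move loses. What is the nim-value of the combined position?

Grundy values for stack A (subtraction set {3, 4}):
k:     0  1  2  3  4  5  6  7  8
g(k):  0  0  0  1  1  1  2  0  0
So g(8) = 0.
Build the Grundy sequence for stack B with g(k) = mex{g(k−s) : s ∈ {2, 4}, s ≤ k}:
k:     0  1  2  3  4  5  6  7
g(k):  0  0  1  1  2  2  0  0
So g(7) = 0.
The value of a disjunctive sum is the nim-sum of the parts.
Combined value = 0 XOR 0 = 0.

0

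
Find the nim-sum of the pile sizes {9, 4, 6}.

11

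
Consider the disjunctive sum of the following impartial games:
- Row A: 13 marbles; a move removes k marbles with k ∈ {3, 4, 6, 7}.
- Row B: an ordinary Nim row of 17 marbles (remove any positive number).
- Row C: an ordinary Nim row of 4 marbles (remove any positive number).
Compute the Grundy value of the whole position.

Grundy values for row A (subtraction set {3, 4, 6, 7}):
k:     0  1  2  3  4  5  6  7  8  9 10 11 12 13
g(k):  0  0  0  1  1  1  2  2  2  3  0  0  0  1
So g(13) = 1.
Row B is a plain Nim row of size 17, so its Grundy value is 17.
Row C is a plain Nim row of size 4, so its Grundy value is 4.
By the Sprague-Grundy theorem, the Grundy value of a sum of independent games is the XOR of the component values.
Combined value = 1 ⊕ 17 ⊕ 4 = 20.

20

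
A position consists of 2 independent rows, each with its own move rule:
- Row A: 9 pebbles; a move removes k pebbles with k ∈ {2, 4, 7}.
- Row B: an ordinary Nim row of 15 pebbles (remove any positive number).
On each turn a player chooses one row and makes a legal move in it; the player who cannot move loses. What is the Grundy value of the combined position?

Grundy values for row A (subtraction set {2, 4, 7}):
g(0) = mex{} = 0
g(1) = mex{} = 0
g(2) = mex{0} = 1
g(3) = mex{0} = 1
g(4) = mex{0,1} = 2
g(5) = mex{0,1} = 2
g(6) = mex{1,2} = 0
g(7) = mex{0,1,2} = 3
g(8) = mex{0,2} = 1
g(9) = mex{1,2,3} = 0
So g(9) = 0.
Row B is a plain Nim row of size 15, so its Grundy value is 15.
The value of a disjunctive sum is the nim-sum of the parts.
Combined value = 0 ⊕ 15 = 15.

15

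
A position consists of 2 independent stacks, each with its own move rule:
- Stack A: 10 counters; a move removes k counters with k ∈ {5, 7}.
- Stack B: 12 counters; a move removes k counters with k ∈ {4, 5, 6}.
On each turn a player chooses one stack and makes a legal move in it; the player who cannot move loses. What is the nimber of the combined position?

2

Build the Grundy sequence for stack A with g(k) = mex{g(k−s) : s ∈ {5, 7}, s ≤ k}:
g(0) = mex{} = 0
g(1) = mex{} = 0
g(2) = mex{} = 0
g(3) = mex{} = 0
g(4) = mex{} = 0
g(5) = mex{0} = 1
g(6) = mex{0} = 1
g(7) = mex{0} = 1
g(8) = mex{0} = 1
g(9) = mex{0} = 1
g(10) = mex{0,1} = 2
So g(10) = 2.
Grundy values for stack B (subtraction set {4, 5, 6}):
k:     0  1  2  3  4  5  6  7  8  9 10 11 12
g(k):  0  0  0  0  1  1  1  1  2  2  0  0  0
So g(12) = 0.
By the Sprague-Grundy theorem, the Grundy value of a sum of independent games is the XOR of the component values.
Combined value = 2 XOR 0 = 2.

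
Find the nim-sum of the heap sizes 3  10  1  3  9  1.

Bitwise XOR of the heap sizes:
  0011  (3)
  1010  (10)
  0001  (1)
  0011  (3)
  1001  (9)
  0001  (1)
  ----
  0011  (3)

3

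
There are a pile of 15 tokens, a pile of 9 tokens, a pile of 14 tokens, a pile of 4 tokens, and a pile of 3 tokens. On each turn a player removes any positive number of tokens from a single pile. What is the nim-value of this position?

Nim-sum: 15 XOR 9 XOR 14 XOR 4 XOR 3 = 15.

15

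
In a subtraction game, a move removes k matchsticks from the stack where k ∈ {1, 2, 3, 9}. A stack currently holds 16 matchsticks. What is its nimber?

0

Build the Grundy sequence with g(k) = mex{g(k−s) : s ∈ {1, 2, 3, 9}, s ≤ k}:
k:     0  1  2  3  4  5  6  7  8  9 10 11 12 13 14 15 16
g(k):  0  1  2  3  0  1  2  3  0  1  2  3  0  1  2  3  0
So g(16) = 0.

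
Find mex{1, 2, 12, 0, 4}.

3

The values 0, 1, 2 are all present; 3 is the first non-negative integer missing from the set.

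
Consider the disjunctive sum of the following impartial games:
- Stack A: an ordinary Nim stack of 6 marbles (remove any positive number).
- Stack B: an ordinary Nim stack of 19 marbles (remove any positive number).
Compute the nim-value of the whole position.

21

Stack A is a plain Nim stack of size 6, so its Grundy value is 6.
Stack B is a plain Nim stack of size 19, so its Grundy value is 19.
The value of a disjunctive sum is the nim-sum of the parts.
Combined value = 6 ⊕ 19 = 21.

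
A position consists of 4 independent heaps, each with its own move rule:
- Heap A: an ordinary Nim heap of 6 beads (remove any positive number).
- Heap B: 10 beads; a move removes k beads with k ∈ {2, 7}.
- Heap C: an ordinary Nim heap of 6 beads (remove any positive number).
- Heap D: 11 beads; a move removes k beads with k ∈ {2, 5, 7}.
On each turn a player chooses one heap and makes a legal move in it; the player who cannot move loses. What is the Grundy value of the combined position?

3

Heap A is a plain Nim heap of size 6, so its Grundy value is 6.
For heap B, compute g(0), g(1), … with moves {2, 7}:
k:     0  1  2  3  4  5  6  7  8  9 10
g(k):  0  0  1  1  0  0  1  1  2  0  0
So g(10) = 0.
Heap C is a plain Nim heap of size 6, so its Grundy value is 6.
For heap D, compute g(0), g(1), … with moves {2, 5, 7}:
k:     0  1  2  3  4  5  6  7  8  9 10 11
g(k):  0  0  1  1  0  2  1  3  2  2  0  3
So g(11) = 3.
By the Sprague-Grundy theorem, the Grundy value of a sum of independent games is the XOR of the component values.
Combined value = 6 ⊕ 0 ⊕ 6 ⊕ 3 = 3.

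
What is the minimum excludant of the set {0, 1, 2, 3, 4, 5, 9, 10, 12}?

6

The values 0, 1, 2, 3, 4, 5 are all present; 6 is the first non-negative integer missing from the set.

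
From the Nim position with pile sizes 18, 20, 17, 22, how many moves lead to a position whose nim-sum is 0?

Nim-sum: 18 ⊕ 20 ⊕ 17 ⊕ 22 = 1.
The overall nim-sum is X = 1. A pile of size p has a winning move iff p XOR X < p (reduce it to p XOR X).
  18: 18 XOR 1 = 19 ≥ 18 — no move.
  20: 20 XOR 1 = 21 ≥ 20 — no move.
  17: 17 XOR 1 = 16 < 17 — winning move (to 16).
  22: 22 XOR 1 = 23 ≥ 22 — no move.
That gives 1 winning move.

1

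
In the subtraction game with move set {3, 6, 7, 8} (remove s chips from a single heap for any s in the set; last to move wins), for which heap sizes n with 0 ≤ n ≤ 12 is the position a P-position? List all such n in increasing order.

Grundy values for subtraction set {3, 6, 7, 8}:
g(0) = mex{} = 0
g(1) = mex{} = 0
g(2) = mex{} = 0
g(3) = mex{0} = 1
g(4) = mex{0} = 1
g(5) = mex{0} = 1
g(6) = mex{0,1} = 2
g(7) = mex{0,1} = 2
g(8) = mex{0,1} = 2
g(9) = mex{0,1,2} = 3
g(10) = mex{0,1,2} = 3
g(11) = mex{1,2} = 0
g(12) = mex{1,2,3} = 0
The P-positions (g = 0) in 0..12 are 0, 1, 2, 11, 12.

0, 1, 2, 11, 12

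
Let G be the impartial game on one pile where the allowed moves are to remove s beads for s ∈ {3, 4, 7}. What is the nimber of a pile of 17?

Grundy values for subtraction set {3, 4, 7}:
k:     0  1  2  3  4  5  6  7  8  9 10 11 12 13 14 15 16 17
g(k):  0  0  0  1  1  1  2  2  2  3  0  0  0  1  1  1  2  2
So g(17) = 2.

2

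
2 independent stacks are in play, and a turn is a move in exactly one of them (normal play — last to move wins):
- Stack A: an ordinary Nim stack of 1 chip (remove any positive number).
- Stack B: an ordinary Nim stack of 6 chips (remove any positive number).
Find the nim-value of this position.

Stack A is a plain Nim stack of size 1, so its Grundy value is 1.
Stack B is a plain Nim stack of size 6, so its Grundy value is 6.
The value of a disjunctive sum is the nim-sum of the parts.
Combined value = 1 XOR 6 = 7.

7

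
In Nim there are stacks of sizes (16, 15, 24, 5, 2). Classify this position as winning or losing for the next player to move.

Losing position

Nim-sum: 16 ^ 15 ^ 24 ^ 5 ^ 2 = 0.
The nim-sum is 0, so this is a P-position: the player to move is in a losing position under optimal play.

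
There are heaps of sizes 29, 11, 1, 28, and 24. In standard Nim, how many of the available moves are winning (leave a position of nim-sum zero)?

Compute the nim-sum pairwise:
29 XOR 11 = 22
22 XOR 1 = 23
23 XOR 28 = 11
11 XOR 24 = 19
The overall nim-sum is X = 19. A heap of size p has a winning move iff p XOR X < p (reduce it to p XOR X).
  29: 29 XOR 19 = 14 < 29 — winning move (to 14).
  11: 11 XOR 19 = 24 ≥ 11 — no move.
  1: 1 XOR 19 = 18 ≥ 1 — no move.
  28: 28 XOR 19 = 15 < 28 — winning move (to 15).
  24: 24 XOR 19 = 11 < 24 — winning move (to 11).
That gives 3 winning moves.

3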